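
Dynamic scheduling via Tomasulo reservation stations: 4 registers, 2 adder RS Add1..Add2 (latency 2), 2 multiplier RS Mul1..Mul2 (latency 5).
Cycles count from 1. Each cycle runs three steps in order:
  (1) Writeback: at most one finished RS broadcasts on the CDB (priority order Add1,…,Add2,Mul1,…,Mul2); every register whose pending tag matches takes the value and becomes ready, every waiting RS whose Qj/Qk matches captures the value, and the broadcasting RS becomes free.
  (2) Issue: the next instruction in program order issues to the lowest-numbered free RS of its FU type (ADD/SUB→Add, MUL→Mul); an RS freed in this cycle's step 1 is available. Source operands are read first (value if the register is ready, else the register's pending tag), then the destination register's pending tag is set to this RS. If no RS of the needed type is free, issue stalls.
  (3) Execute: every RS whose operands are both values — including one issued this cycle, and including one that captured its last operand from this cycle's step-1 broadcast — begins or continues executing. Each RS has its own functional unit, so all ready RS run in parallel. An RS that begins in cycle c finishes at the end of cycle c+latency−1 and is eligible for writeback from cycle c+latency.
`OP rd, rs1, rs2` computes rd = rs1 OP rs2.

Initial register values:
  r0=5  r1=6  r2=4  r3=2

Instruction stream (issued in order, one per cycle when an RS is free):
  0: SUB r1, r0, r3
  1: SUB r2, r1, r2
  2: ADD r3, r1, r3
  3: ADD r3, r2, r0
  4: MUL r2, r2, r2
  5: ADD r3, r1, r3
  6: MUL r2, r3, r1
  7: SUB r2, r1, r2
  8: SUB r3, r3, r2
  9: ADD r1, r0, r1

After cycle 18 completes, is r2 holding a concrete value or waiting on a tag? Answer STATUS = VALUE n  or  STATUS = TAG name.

c1: issue SUB r1<-Add1 | r0:5,r1:Add1,r2:4,r3:2
c2: issue SUB r2<-Add2 | r0:5,r1:Add1,r2:Add2,r3:2
c3: CDB Add1=3; issue ADD r3<-Add1 | r0:5,r1:3,r2:Add2,r3:Add1
c4: stall | r0:5,r1:3,r2:Add2,r3:Add1
c5: CDB Add1=5; issue ADD r3<-Add1 | r0:5,r1:3,r2:Add2,r3:Add1
c6: CDB Add2=-1; issue MUL r2<-Mul1 | r0:5,r1:3,r2:Mul1,r3:Add1
c7: issue ADD r3<-Add2 | r0:5,r1:3,r2:Mul1,r3:Add2
c8: CDB Add1=4; issue MUL r2<-Mul2 | r0:5,r1:3,r2:Mul2,r3:Add2
c9: issue SUB r2<-Add1 | r0:5,r1:3,r2:Add1,r3:Add2
c10: CDB Add2=7; issue SUB r3<-Add2 | r0:5,r1:3,r2:Add1,r3:Add2
c11: CDB Mul1=1; stall | r0:5,r1:3,r2:Add1,r3:Add2
c12: stall | r0:5,r1:3,r2:Add1,r3:Add2
c13: stall | r0:5,r1:3,r2:Add1,r3:Add2
c14: stall | r0:5,r1:3,r2:Add1,r3:Add2
c15: CDB Mul2=21; stall | r0:5,r1:3,r2:Add1,r3:Add2
c16: stall | r0:5,r1:3,r2:Add1,r3:Add2
c17: CDB Add1=-18; issue ADD r1<-Add1 | r0:5,r1:Add1,r2:-18,r3:Add2
c18: - | r0:5,r1:Add1,r2:-18,r3:Add2

STATUS = VALUE -18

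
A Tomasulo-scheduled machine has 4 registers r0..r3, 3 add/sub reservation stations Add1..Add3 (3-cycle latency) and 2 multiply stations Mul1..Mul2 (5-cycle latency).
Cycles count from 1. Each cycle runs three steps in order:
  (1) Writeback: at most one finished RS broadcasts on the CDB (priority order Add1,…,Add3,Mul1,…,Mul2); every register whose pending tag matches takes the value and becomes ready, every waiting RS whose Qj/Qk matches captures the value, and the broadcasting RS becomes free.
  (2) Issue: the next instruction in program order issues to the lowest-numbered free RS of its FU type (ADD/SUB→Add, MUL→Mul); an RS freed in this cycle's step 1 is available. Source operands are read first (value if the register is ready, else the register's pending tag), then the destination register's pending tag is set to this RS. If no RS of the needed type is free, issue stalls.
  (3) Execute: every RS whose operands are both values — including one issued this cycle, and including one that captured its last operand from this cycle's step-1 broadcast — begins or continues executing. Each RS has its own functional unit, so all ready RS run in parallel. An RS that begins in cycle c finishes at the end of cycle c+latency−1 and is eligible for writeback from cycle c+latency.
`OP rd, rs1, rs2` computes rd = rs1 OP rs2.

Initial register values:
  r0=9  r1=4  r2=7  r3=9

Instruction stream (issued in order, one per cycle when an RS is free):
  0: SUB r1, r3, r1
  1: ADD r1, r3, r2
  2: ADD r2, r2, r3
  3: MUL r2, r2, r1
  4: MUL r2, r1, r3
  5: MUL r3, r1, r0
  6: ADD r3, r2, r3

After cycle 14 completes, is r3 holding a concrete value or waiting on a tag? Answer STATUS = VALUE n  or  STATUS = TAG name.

  c1: issue SUB r1<-Add1  regs: r0:9,r1:Add1,r2:7,r3:9
  c2: issue ADD r1<-Add2  regs: r0:9,r1:Add2,r2:7,r3:9
  c3: issue ADD r2<-Add3  regs: r0:9,r1:Add2,r2:Add3,r3:9
  c4: CDB Add1=5; issue MUL r2<-Mul1  regs: r0:9,r1:Add2,r2:Mul1,r3:9
  c5: CDB Add2=16; issue MUL r2<-Mul2  regs: r0:9,r1:16,r2:Mul2,r3:9
  c6: CDB Add3=16; stall  regs: r0:9,r1:16,r2:Mul2,r3:9
  c7: stall  regs: r0:9,r1:16,r2:Mul2,r3:9
  c8: stall  regs: r0:9,r1:16,r2:Mul2,r3:9
  c9: stall  regs: r0:9,r1:16,r2:Mul2,r3:9
  c10: CDB Mul2=144; issue MUL r3<-Mul2  regs: r0:9,r1:16,r2:144,r3:Mul2
  c11: CDB Mul1=256; issue ADD r3<-Add1  regs: r0:9,r1:16,r2:144,r3:Add1
  c12: -  regs: r0:9,r1:16,r2:144,r3:Add1
  c13: -  regs: r0:9,r1:16,r2:144,r3:Add1
  c14: -  regs: r0:9,r1:16,r2:144,r3:Add1

STATUS = TAG Add1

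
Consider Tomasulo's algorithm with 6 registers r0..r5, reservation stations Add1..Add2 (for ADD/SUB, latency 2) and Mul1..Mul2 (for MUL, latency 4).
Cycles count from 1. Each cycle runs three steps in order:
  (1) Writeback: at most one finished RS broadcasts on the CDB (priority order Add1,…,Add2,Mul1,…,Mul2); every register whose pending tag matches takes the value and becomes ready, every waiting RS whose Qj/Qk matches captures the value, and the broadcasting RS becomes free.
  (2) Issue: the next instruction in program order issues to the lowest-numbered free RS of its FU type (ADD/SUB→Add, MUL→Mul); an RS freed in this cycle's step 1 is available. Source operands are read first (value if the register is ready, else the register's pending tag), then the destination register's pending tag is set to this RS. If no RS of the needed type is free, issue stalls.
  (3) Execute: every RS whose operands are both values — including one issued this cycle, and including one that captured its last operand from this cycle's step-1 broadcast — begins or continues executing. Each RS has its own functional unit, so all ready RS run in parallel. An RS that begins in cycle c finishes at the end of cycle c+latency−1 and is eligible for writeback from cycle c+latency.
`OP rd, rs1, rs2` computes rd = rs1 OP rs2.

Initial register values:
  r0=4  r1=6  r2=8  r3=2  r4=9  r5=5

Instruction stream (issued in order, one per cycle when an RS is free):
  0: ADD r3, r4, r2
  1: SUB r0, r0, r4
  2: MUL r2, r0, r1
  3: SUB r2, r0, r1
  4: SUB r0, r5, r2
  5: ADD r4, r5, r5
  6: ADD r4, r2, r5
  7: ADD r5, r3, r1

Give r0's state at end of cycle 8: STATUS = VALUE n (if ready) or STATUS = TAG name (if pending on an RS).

STATUS = TAG Add2

c1: issue ADD r3<-Add1 | r0:4,r1:6,r2:8,r3:Add1,r4:9,r5:5
c2: issue SUB r0<-Add2 | r0:Add2,r1:6,r2:8,r3:Add1,r4:9,r5:5
c3: CDB Add1=17; issue MUL r2<-Mul1 | r0:Add2,r1:6,r2:Mul1,r3:17,r4:9,r5:5
c4: CDB Add2=-5; issue SUB r2<-Add1 | r0:-5,r1:6,r2:Add1,r3:17,r4:9,r5:5
c5: issue SUB r0<-Add2 | r0:Add2,r1:6,r2:Add1,r3:17,r4:9,r5:5
c6: CDB Add1=-11; issue ADD r4<-Add1 | r0:Add2,r1:6,r2:-11,r3:17,r4:Add1,r5:5
c7: stall | r0:Add2,r1:6,r2:-11,r3:17,r4:Add1,r5:5
c8: CDB Add1=10; issue ADD r4<-Add1 | r0:Add2,r1:6,r2:-11,r3:17,r4:Add1,r5:5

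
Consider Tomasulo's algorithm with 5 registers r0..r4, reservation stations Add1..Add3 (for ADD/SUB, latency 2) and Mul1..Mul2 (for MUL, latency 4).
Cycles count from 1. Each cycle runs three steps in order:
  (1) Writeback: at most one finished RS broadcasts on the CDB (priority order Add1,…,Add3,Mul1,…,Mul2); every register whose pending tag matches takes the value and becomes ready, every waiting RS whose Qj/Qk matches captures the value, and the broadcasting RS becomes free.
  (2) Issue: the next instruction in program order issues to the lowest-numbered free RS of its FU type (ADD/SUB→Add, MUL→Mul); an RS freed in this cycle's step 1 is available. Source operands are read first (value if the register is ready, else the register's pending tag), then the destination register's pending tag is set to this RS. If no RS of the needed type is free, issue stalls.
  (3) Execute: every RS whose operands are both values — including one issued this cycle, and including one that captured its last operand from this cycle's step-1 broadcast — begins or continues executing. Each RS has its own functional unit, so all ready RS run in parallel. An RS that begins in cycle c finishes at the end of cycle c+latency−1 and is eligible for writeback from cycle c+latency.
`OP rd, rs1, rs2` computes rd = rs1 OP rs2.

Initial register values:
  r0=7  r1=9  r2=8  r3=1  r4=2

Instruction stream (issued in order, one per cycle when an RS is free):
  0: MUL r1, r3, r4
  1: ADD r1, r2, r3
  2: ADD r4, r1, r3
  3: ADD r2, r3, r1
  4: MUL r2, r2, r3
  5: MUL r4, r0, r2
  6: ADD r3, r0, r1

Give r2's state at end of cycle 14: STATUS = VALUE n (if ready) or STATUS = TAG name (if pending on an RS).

  c1: issue MUL r1<-Mul1  regs: r0:7,r1:Mul1,r2:8,r3:1,r4:2
  c2: issue ADD r1<-Add1  regs: r0:7,r1:Add1,r2:8,r3:1,r4:2
  c3: issue ADD r4<-Add2  regs: r0:7,r1:Add1,r2:8,r3:1,r4:Add2
  c4: CDB Add1=9; issue ADD r2<-Add1  regs: r0:7,r1:9,r2:Add1,r3:1,r4:Add2
  c5: CDB Mul1=2; issue MUL r2<-Mul1  regs: r0:7,r1:9,r2:Mul1,r3:1,r4:Add2
  c6: CDB Add1=10; issue MUL r4<-Mul2  regs: r0:7,r1:9,r2:Mul1,r3:1,r4:Mul2
  c7: CDB Add2=10; issue ADD r3<-Add1  regs: r0:7,r1:9,r2:Mul1,r3:Add1,r4:Mul2
  c8: -  regs: r0:7,r1:9,r2:Mul1,r3:Add1,r4:Mul2
  c9: CDB Add1=16  regs: r0:7,r1:9,r2:Mul1,r3:16,r4:Mul2
  c10: CDB Mul1=10  regs: r0:7,r1:9,r2:10,r3:16,r4:Mul2
  c11: -  regs: r0:7,r1:9,r2:10,r3:16,r4:Mul2
  c12: -  regs: r0:7,r1:9,r2:10,r3:16,r4:Mul2
  c13: -  regs: r0:7,r1:9,r2:10,r3:16,r4:Mul2
  c14: CDB Mul2=70  regs: r0:7,r1:9,r2:10,r3:16,r4:70

STATUS = VALUE 10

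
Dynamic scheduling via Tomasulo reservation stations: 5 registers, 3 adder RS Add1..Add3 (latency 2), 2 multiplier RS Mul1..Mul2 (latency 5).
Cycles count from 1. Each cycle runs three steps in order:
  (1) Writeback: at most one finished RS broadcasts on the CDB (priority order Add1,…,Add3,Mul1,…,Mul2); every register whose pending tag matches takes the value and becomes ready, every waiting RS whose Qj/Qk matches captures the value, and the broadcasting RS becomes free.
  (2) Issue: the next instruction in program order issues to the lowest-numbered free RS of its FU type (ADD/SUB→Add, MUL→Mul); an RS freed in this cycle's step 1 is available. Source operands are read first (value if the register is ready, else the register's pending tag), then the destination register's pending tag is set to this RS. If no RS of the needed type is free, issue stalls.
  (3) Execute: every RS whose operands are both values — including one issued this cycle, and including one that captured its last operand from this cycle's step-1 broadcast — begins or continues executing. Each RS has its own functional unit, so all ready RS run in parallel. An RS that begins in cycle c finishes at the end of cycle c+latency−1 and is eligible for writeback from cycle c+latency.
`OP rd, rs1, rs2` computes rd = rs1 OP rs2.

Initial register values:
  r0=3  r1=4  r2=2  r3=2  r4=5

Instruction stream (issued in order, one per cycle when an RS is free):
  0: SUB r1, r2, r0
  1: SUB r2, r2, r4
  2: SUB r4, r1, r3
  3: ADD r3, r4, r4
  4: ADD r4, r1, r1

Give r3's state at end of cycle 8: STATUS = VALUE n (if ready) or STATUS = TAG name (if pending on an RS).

c1: issue SUB r1<-Add1 | r0:3,r1:Add1,r2:2,r3:2,r4:5
c2: issue SUB r2<-Add2 | r0:3,r1:Add1,r2:Add2,r3:2,r4:5
c3: CDB Add1=-1; issue SUB r4<-Add1 | r0:3,r1:-1,r2:Add2,r3:2,r4:Add1
c4: CDB Add2=-3; issue ADD r3<-Add2 | r0:3,r1:-1,r2:-3,r3:Add2,r4:Add1
c5: CDB Add1=-3; issue ADD r4<-Add1 | r0:3,r1:-1,r2:-3,r3:Add2,r4:Add1
c6: - | r0:3,r1:-1,r2:-3,r3:Add2,r4:Add1
c7: CDB Add1=-2 | r0:3,r1:-1,r2:-3,r3:Add2,r4:-2
c8: CDB Add2=-6 | r0:3,r1:-1,r2:-3,r3:-6,r4:-2

STATUS = VALUE -6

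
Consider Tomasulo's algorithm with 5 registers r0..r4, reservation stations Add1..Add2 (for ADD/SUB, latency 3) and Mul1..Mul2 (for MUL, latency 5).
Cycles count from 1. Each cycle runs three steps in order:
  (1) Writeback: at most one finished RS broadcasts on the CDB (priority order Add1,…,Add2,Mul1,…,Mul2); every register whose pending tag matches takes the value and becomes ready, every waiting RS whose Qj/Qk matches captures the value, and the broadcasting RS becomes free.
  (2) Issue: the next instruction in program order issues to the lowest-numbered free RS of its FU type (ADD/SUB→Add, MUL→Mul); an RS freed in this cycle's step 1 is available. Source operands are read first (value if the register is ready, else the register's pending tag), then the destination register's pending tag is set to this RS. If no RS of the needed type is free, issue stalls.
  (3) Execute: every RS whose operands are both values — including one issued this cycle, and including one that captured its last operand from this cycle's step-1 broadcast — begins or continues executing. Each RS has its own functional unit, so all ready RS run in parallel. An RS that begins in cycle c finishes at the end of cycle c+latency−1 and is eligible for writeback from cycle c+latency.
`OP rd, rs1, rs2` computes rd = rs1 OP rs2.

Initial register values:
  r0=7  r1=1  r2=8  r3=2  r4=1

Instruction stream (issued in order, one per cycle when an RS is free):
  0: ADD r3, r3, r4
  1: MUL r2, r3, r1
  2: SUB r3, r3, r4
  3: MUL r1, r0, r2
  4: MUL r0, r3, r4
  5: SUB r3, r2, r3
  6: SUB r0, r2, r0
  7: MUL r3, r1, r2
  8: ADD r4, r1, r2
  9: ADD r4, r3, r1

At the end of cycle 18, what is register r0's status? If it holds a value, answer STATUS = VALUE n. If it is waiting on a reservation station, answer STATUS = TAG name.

c1: issue ADD r3<-Add1 | r0:7,r1:1,r2:8,r3:Add1,r4:1
c2: issue MUL r2<-Mul1 | r0:7,r1:1,r2:Mul1,r3:Add1,r4:1
c3: issue SUB r3<-Add2 | r0:7,r1:1,r2:Mul1,r3:Add2,r4:1
c4: CDB Add1=3; issue MUL r1<-Mul2 | r0:7,r1:Mul2,r2:Mul1,r3:Add2,r4:1
c5: stall | r0:7,r1:Mul2,r2:Mul1,r3:Add2,r4:1
c6: stall | r0:7,r1:Mul2,r2:Mul1,r3:Add2,r4:1
c7: CDB Add2=2; stall | r0:7,r1:Mul2,r2:Mul1,r3:2,r4:1
c8: stall | r0:7,r1:Mul2,r2:Mul1,r3:2,r4:1
c9: CDB Mul1=3; issue MUL r0<-Mul1 | r0:Mul1,r1:Mul2,r2:3,r3:2,r4:1
c10: issue SUB r3<-Add1 | r0:Mul1,r1:Mul2,r2:3,r3:Add1,r4:1
c11: issue SUB r0<-Add2 | r0:Add2,r1:Mul2,r2:3,r3:Add1,r4:1
c12: stall | r0:Add2,r1:Mul2,r2:3,r3:Add1,r4:1
c13: CDB Add1=1; stall | r0:Add2,r1:Mul2,r2:3,r3:1,r4:1
c14: CDB Mul1=2; issue MUL r3<-Mul1 | r0:Add2,r1:Mul2,r2:3,r3:Mul1,r4:1
c15: CDB Mul2=21; issue ADD r4<-Add1 | r0:Add2,r1:21,r2:3,r3:Mul1,r4:Add1
c16: stall | r0:Add2,r1:21,r2:3,r3:Mul1,r4:Add1
c17: CDB Add2=1; issue ADD r4<-Add2 | r0:1,r1:21,r2:3,r3:Mul1,r4:Add2
c18: CDB Add1=24 | r0:1,r1:21,r2:3,r3:Mul1,r4:Add2

STATUS = VALUE 1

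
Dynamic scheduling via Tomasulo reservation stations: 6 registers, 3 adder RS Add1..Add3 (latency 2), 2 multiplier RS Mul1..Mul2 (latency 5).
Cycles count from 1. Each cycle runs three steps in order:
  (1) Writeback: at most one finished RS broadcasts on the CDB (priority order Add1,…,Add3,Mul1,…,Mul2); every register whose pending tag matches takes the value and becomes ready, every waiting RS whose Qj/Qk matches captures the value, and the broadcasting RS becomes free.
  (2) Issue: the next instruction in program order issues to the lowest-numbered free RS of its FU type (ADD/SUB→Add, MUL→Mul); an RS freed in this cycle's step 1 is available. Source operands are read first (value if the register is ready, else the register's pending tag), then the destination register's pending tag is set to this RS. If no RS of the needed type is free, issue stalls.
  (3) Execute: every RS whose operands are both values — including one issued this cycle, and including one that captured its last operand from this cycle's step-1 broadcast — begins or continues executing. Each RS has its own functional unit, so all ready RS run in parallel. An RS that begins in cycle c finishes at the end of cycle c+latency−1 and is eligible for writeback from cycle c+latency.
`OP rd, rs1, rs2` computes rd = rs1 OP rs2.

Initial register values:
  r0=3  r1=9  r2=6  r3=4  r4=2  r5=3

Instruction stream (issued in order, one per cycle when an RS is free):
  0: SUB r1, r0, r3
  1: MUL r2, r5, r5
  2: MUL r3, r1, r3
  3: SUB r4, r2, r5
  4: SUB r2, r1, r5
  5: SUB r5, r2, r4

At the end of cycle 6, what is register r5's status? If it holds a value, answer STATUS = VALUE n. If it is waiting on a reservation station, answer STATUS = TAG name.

STATUS = TAG Add3

cycle 1: issue SUB r1<-Add1 // r0:3,r1:Add1,r2:6,r3:4,r4:2,r5:3
cycle 2: issue MUL r2<-Mul1 // r0:3,r1:Add1,r2:Mul1,r3:4,r4:2,r5:3
cycle 3: CDB Add1=-1; issue MUL r3<-Mul2 // r0:3,r1:-1,r2:Mul1,r3:Mul2,r4:2,r5:3
cycle 4: issue SUB r4<-Add1 // r0:3,r1:-1,r2:Mul1,r3:Mul2,r4:Add1,r5:3
cycle 5: issue SUB r2<-Add2 // r0:3,r1:-1,r2:Add2,r3:Mul2,r4:Add1,r5:3
cycle 6: issue SUB r5<-Add3 // r0:3,r1:-1,r2:Add2,r3:Mul2,r4:Add1,r5:Add3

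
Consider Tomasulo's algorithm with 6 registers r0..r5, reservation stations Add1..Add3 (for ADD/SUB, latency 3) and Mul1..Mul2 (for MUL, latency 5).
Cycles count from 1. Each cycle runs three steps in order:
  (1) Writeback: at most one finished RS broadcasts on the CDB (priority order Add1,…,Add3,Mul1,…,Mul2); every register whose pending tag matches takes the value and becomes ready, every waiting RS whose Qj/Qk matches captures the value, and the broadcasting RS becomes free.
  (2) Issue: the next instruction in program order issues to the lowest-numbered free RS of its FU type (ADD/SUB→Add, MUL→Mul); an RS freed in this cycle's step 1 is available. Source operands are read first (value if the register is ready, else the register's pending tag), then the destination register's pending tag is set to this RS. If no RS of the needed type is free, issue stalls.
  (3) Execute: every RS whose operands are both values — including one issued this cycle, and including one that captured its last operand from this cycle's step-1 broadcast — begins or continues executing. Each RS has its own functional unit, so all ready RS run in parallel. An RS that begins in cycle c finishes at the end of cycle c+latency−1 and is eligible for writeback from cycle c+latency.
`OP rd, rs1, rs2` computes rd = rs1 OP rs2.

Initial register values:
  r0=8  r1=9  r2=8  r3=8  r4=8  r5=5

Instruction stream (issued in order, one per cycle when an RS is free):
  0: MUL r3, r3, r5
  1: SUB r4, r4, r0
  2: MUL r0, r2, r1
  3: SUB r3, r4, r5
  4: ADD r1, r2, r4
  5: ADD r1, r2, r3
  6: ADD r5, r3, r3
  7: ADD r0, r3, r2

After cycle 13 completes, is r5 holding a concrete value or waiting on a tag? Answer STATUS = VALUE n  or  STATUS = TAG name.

STATUS = VALUE -10

  c1: issue MUL r3<-Mul1  regs: r0:8,r1:9,r2:8,r3:Mul1,r4:8,r5:5
  c2: issue SUB r4<-Add1  regs: r0:8,r1:9,r2:8,r3:Mul1,r4:Add1,r5:5
  c3: issue MUL r0<-Mul2  regs: r0:Mul2,r1:9,r2:8,r3:Mul1,r4:Add1,r5:5
  c4: issue SUB r3<-Add2  regs: r0:Mul2,r1:9,r2:8,r3:Add2,r4:Add1,r5:5
  c5: CDB Add1=0; issue ADD r1<-Add1  regs: r0:Mul2,r1:Add1,r2:8,r3:Add2,r4:0,r5:5
  c6: CDB Mul1=40; issue ADD r1<-Add3  regs: r0:Mul2,r1:Add3,r2:8,r3:Add2,r4:0,r5:5
  c7: stall  regs: r0:Mul2,r1:Add3,r2:8,r3:Add2,r4:0,r5:5
  c8: CDB Add1=8; issue ADD r5<-Add1  regs: r0:Mul2,r1:Add3,r2:8,r3:Add2,r4:0,r5:Add1
  c9: CDB Add2=-5; issue ADD r0<-Add2  regs: r0:Add2,r1:Add3,r2:8,r3:-5,r4:0,r5:Add1
  c10: CDB Mul2=72  regs: r0:Add2,r1:Add3,r2:8,r3:-5,r4:0,r5:Add1
  c11: -  regs: r0:Add2,r1:Add3,r2:8,r3:-5,r4:0,r5:Add1
  c12: CDB Add1=-10  regs: r0:Add2,r1:Add3,r2:8,r3:-5,r4:0,r5:-10
  c13: CDB Add2=3  regs: r0:3,r1:Add3,r2:8,r3:-5,r4:0,r5:-10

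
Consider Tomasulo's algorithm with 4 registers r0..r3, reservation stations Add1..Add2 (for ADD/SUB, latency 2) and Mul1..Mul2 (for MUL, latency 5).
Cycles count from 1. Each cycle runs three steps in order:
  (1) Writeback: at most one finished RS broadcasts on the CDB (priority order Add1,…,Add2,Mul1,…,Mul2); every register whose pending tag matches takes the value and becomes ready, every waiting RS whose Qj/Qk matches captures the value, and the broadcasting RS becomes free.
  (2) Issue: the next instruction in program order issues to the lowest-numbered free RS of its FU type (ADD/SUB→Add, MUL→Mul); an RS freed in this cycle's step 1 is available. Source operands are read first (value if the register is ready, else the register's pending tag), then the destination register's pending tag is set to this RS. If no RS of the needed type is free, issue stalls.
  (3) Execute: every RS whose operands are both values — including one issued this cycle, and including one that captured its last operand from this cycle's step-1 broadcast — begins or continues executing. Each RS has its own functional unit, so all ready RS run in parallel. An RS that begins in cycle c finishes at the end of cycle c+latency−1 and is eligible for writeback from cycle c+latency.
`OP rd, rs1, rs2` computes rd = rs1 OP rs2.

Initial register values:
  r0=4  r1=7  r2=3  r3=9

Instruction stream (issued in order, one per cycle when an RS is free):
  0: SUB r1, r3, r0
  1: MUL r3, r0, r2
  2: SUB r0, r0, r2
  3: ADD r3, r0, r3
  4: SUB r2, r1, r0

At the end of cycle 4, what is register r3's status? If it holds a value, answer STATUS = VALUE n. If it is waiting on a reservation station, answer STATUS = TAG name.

STATUS = TAG Add2

  c1: issue SUB r1<-Add1  regs: r0:4,r1:Add1,r2:3,r3:9
  c2: issue MUL r3<-Mul1  regs: r0:4,r1:Add1,r2:3,r3:Mul1
  c3: CDB Add1=5; issue SUB r0<-Add1  regs: r0:Add1,r1:5,r2:3,r3:Mul1
  c4: issue ADD r3<-Add2  regs: r0:Add1,r1:5,r2:3,r3:Add2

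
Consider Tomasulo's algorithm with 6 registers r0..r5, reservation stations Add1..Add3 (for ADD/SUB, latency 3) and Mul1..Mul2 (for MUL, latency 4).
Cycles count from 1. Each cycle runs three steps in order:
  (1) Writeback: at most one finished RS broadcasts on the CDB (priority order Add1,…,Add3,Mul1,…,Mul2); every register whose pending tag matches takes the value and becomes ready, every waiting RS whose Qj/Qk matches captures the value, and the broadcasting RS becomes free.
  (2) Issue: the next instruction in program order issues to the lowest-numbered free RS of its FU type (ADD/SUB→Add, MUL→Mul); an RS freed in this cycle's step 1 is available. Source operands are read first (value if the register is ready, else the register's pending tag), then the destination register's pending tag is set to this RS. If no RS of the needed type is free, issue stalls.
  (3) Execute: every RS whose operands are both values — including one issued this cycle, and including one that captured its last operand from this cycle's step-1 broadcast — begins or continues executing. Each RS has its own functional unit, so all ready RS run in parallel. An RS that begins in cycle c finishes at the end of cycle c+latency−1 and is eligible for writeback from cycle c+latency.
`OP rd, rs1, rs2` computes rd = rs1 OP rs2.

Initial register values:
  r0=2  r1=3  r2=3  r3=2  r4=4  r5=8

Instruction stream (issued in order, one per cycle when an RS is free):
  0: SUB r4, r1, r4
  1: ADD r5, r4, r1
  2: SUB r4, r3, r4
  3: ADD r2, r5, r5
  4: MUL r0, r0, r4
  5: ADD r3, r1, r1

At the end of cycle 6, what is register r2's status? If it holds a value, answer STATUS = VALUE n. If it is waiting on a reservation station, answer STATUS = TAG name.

c1: issue SUB r4<-Add1 | r0:2,r1:3,r2:3,r3:2,r4:Add1,r5:8
c2: issue ADD r5<-Add2 | r0:2,r1:3,r2:3,r3:2,r4:Add1,r5:Add2
c3: issue SUB r4<-Add3 | r0:2,r1:3,r2:3,r3:2,r4:Add3,r5:Add2
c4: CDB Add1=-1; issue ADD r2<-Add1 | r0:2,r1:3,r2:Add1,r3:2,r4:Add3,r5:Add2
c5: issue MUL r0<-Mul1 | r0:Mul1,r1:3,r2:Add1,r3:2,r4:Add3,r5:Add2
c6: stall | r0:Mul1,r1:3,r2:Add1,r3:2,r4:Add3,r5:Add2

STATUS = TAG Add1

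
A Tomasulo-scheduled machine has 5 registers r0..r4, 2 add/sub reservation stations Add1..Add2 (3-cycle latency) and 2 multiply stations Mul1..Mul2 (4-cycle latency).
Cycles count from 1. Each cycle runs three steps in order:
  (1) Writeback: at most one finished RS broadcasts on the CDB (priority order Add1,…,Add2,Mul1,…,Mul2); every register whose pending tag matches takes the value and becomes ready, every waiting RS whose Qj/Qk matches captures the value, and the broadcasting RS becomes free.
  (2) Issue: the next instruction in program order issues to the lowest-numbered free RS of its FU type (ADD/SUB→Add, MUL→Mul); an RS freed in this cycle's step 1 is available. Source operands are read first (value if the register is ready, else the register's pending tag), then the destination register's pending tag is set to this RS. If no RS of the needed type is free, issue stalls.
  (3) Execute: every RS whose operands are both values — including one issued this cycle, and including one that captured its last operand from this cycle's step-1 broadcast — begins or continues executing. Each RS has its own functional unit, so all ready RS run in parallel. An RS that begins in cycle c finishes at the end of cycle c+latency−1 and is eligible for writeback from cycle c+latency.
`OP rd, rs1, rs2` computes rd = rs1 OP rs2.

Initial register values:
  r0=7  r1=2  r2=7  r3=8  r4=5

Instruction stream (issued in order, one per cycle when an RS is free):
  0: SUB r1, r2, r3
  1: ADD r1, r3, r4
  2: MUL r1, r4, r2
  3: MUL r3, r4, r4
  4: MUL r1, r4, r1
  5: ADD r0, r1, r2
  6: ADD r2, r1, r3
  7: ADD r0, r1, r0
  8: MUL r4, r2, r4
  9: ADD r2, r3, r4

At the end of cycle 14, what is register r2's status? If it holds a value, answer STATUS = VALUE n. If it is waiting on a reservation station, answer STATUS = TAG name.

STATUS = TAG Add2

cycle 1: issue SUB r1<-Add1 // r0:7,r1:Add1,r2:7,r3:8,r4:5
cycle 2: issue ADD r1<-Add2 // r0:7,r1:Add2,r2:7,r3:8,r4:5
cycle 3: issue MUL r1<-Mul1 // r0:7,r1:Mul1,r2:7,r3:8,r4:5
cycle 4: CDB Add1=-1; issue MUL r3<-Mul2 // r0:7,r1:Mul1,r2:7,r3:Mul2,r4:5
cycle 5: CDB Add2=13; stall // r0:7,r1:Mul1,r2:7,r3:Mul2,r4:5
cycle 6: stall // r0:7,r1:Mul1,r2:7,r3:Mul2,r4:5
cycle 7: CDB Mul1=35; issue MUL r1<-Mul1 // r0:7,r1:Mul1,r2:7,r3:Mul2,r4:5
cycle 8: CDB Mul2=25; issue ADD r0<-Add1 // r0:Add1,r1:Mul1,r2:7,r3:25,r4:5
cycle 9: issue ADD r2<-Add2 // r0:Add1,r1:Mul1,r2:Add2,r3:25,r4:5
cycle 10: stall // r0:Add1,r1:Mul1,r2:Add2,r3:25,r4:5
cycle 11: CDB Mul1=175; stall // r0:Add1,r1:175,r2:Add2,r3:25,r4:5
cycle 12: stall // r0:Add1,r1:175,r2:Add2,r3:25,r4:5
cycle 13: stall // r0:Add1,r1:175,r2:Add2,r3:25,r4:5
cycle 14: CDB Add1=182; issue ADD r0<-Add1 // r0:Add1,r1:175,r2:Add2,r3:25,r4:5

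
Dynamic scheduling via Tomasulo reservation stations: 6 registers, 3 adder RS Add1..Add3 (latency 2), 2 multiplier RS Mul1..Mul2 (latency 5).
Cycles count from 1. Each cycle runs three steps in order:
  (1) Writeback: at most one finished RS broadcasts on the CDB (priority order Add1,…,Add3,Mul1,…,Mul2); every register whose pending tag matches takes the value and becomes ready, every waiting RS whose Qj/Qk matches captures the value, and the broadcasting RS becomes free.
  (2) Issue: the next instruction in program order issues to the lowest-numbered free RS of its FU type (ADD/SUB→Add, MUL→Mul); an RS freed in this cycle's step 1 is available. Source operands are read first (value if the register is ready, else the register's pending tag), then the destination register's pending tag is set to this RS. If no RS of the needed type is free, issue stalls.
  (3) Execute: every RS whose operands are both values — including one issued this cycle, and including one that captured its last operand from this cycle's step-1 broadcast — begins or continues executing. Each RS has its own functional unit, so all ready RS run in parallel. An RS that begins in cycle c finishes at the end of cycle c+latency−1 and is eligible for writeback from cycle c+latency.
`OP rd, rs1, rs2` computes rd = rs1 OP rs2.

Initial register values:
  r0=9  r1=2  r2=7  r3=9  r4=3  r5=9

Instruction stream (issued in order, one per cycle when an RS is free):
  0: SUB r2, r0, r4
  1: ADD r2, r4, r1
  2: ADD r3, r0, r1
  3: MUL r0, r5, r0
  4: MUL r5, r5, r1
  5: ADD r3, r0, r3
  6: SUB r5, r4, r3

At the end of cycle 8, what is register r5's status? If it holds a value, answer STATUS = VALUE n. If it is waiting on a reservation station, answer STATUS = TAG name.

  c1: issue SUB r2<-Add1  regs: r0:9,r1:2,r2:Add1,r3:9,r4:3,r5:9
  c2: issue ADD r2<-Add2  regs: r0:9,r1:2,r2:Add2,r3:9,r4:3,r5:9
  c3: CDB Add1=6; issue ADD r3<-Add1  regs: r0:9,r1:2,r2:Add2,r3:Add1,r4:3,r5:9
  c4: CDB Add2=5; issue MUL r0<-Mul1  regs: r0:Mul1,r1:2,r2:5,r3:Add1,r4:3,r5:9
  c5: CDB Add1=11; issue MUL r5<-Mul2  regs: r0:Mul1,r1:2,r2:5,r3:11,r4:3,r5:Mul2
  c6: issue ADD r3<-Add1  regs: r0:Mul1,r1:2,r2:5,r3:Add1,r4:3,r5:Mul2
  c7: issue SUB r5<-Add2  regs: r0:Mul1,r1:2,r2:5,r3:Add1,r4:3,r5:Add2
  c8: -  regs: r0:Mul1,r1:2,r2:5,r3:Add1,r4:3,r5:Add2

STATUS = TAG Add2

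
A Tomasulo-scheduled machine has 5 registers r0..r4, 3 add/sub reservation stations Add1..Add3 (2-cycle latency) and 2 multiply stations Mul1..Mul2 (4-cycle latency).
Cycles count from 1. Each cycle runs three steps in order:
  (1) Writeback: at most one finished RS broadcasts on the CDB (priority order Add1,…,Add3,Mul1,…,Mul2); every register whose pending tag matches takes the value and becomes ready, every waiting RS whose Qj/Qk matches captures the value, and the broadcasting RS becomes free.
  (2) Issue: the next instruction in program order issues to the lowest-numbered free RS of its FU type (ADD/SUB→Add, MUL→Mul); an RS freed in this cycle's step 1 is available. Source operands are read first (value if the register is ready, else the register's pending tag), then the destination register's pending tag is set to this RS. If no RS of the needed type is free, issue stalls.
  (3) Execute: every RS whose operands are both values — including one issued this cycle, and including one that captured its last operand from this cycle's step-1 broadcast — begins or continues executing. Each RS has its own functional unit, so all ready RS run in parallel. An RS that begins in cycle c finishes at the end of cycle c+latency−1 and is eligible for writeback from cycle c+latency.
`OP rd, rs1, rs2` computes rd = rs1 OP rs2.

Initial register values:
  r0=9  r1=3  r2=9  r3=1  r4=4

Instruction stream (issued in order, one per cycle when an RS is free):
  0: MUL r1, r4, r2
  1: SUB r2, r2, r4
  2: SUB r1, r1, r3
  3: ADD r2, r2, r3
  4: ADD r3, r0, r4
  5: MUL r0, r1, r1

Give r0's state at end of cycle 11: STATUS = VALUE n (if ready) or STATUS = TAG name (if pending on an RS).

  c1: issue MUL r1<-Mul1  regs: r0:9,r1:Mul1,r2:9,r3:1,r4:4
  c2: issue SUB r2<-Add1  regs: r0:9,r1:Mul1,r2:Add1,r3:1,r4:4
  c3: issue SUB r1<-Add2  regs: r0:9,r1:Add2,r2:Add1,r3:1,r4:4
  c4: CDB Add1=5; issue ADD r2<-Add1  regs: r0:9,r1:Add2,r2:Add1,r3:1,r4:4
  c5: CDB Mul1=36; issue ADD r3<-Add3  regs: r0:9,r1:Add2,r2:Add1,r3:Add3,r4:4
  c6: CDB Add1=6; issue MUL r0<-Mul1  regs: r0:Mul1,r1:Add2,r2:6,r3:Add3,r4:4
  c7: CDB Add2=35  regs: r0:Mul1,r1:35,r2:6,r3:Add3,r4:4
  c8: CDB Add3=13  regs: r0:Mul1,r1:35,r2:6,r3:13,r4:4
  c9: -  regs: r0:Mul1,r1:35,r2:6,r3:13,r4:4
  c10: -  regs: r0:Mul1,r1:35,r2:6,r3:13,r4:4
  c11: CDB Mul1=1225  regs: r0:1225,r1:35,r2:6,r3:13,r4:4

STATUS = VALUE 1225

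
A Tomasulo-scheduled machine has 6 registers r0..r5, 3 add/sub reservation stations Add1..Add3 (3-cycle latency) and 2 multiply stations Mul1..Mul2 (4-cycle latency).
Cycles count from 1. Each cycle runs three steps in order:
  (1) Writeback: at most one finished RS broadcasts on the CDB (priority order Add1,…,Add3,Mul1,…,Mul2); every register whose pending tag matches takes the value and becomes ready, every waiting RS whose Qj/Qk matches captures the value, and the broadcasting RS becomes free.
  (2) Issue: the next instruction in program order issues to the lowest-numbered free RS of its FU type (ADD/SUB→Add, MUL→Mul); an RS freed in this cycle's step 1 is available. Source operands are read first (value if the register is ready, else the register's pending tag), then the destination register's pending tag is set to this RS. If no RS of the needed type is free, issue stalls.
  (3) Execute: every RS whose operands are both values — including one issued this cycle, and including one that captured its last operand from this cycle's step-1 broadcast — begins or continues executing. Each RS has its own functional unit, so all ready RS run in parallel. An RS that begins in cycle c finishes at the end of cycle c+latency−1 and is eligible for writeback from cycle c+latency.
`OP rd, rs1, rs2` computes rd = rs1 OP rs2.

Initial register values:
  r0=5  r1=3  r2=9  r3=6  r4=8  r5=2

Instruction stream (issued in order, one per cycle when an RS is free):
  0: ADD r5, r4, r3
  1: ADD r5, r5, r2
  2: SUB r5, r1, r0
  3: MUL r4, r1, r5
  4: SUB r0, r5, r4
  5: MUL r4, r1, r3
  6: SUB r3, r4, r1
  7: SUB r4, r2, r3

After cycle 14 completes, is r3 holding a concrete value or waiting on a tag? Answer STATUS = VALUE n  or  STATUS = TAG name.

STATUS = VALUE 15

  c1: issue ADD r5<-Add1  regs: r0:5,r1:3,r2:9,r3:6,r4:8,r5:Add1
  c2: issue ADD r5<-Add2  regs: r0:5,r1:3,r2:9,r3:6,r4:8,r5:Add2
  c3: issue SUB r5<-Add3  regs: r0:5,r1:3,r2:9,r3:6,r4:8,r5:Add3
  c4: CDB Add1=14; issue MUL r4<-Mul1  regs: r0:5,r1:3,r2:9,r3:6,r4:Mul1,r5:Add3
  c5: issue SUB r0<-Add1  regs: r0:Add1,r1:3,r2:9,r3:6,r4:Mul1,r5:Add3
  c6: CDB Add3=-2; issue MUL r4<-Mul2  regs: r0:Add1,r1:3,r2:9,r3:6,r4:Mul2,r5:-2
  c7: CDB Add2=23; issue SUB r3<-Add2  regs: r0:Add1,r1:3,r2:9,r3:Add2,r4:Mul2,r5:-2
  c8: issue SUB r4<-Add3  regs: r0:Add1,r1:3,r2:9,r3:Add2,r4:Add3,r5:-2
  c9: -  regs: r0:Add1,r1:3,r2:9,r3:Add2,r4:Add3,r5:-2
  c10: CDB Mul1=-6  regs: r0:Add1,r1:3,r2:9,r3:Add2,r4:Add3,r5:-2
  c11: CDB Mul2=18  regs: r0:Add1,r1:3,r2:9,r3:Add2,r4:Add3,r5:-2
  c12: -  regs: r0:Add1,r1:3,r2:9,r3:Add2,r4:Add3,r5:-2
  c13: CDB Add1=4  regs: r0:4,r1:3,r2:9,r3:Add2,r4:Add3,r5:-2
  c14: CDB Add2=15  regs: r0:4,r1:3,r2:9,r3:15,r4:Add3,r5:-2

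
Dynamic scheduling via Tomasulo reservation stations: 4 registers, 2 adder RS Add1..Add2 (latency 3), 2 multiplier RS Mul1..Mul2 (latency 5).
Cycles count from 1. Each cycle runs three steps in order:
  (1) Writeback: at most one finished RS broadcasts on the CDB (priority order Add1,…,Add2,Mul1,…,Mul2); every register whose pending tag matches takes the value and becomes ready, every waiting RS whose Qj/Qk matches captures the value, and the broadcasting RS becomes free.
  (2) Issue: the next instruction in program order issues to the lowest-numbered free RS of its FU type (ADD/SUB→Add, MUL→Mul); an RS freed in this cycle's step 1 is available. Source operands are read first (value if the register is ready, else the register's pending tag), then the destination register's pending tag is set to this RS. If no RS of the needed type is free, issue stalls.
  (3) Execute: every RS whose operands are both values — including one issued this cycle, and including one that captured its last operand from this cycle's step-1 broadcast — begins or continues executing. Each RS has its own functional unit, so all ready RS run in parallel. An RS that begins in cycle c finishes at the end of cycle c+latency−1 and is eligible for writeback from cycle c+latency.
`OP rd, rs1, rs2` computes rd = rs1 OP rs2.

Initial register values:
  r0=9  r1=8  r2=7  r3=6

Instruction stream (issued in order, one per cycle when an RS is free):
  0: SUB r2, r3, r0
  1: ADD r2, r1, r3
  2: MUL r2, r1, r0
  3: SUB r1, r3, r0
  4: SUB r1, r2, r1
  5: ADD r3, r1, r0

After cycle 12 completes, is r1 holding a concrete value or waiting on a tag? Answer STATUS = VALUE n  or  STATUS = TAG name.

cycle 1: issue SUB r2<-Add1 // r0:9,r1:8,r2:Add1,r3:6
cycle 2: issue ADD r2<-Add2 // r0:9,r1:8,r2:Add2,r3:6
cycle 3: issue MUL r2<-Mul1 // r0:9,r1:8,r2:Mul1,r3:6
cycle 4: CDB Add1=-3; issue SUB r1<-Add1 // r0:9,r1:Add1,r2:Mul1,r3:6
cycle 5: CDB Add2=14; issue SUB r1<-Add2 // r0:9,r1:Add2,r2:Mul1,r3:6
cycle 6: stall // r0:9,r1:Add2,r2:Mul1,r3:6
cycle 7: CDB Add1=-3; issue ADD r3<-Add1 // r0:9,r1:Add2,r2:Mul1,r3:Add1
cycle 8: CDB Mul1=72 // r0:9,r1:Add2,r2:72,r3:Add1
cycle 9: - // r0:9,r1:Add2,r2:72,r3:Add1
cycle 10: - // r0:9,r1:Add2,r2:72,r3:Add1
cycle 11: CDB Add2=75 // r0:9,r1:75,r2:72,r3:Add1
cycle 12: - // r0:9,r1:75,r2:72,r3:Add1

STATUS = VALUE 75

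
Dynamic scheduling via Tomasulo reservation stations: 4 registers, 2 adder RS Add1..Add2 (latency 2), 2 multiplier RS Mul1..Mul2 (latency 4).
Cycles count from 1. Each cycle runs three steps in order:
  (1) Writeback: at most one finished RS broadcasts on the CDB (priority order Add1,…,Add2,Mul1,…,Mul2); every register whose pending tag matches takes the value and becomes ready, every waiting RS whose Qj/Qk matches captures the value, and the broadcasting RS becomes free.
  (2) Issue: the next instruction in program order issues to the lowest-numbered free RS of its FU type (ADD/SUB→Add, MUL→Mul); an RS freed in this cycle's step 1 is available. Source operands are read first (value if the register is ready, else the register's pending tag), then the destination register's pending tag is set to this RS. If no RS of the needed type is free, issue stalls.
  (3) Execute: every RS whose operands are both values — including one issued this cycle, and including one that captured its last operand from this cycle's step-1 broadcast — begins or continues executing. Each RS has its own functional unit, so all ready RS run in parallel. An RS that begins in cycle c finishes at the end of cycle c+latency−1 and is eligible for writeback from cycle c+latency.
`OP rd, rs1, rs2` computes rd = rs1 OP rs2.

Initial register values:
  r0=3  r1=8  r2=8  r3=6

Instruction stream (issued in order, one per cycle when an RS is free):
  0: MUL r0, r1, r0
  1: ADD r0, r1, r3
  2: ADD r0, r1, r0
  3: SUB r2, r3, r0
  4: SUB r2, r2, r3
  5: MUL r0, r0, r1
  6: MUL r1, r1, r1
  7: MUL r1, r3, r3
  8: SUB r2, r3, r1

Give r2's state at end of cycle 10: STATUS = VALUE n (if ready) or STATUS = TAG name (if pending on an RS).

cycle 1: issue MUL r0<-Mul1 // r0:Mul1,r1:8,r2:8,r3:6
cycle 2: issue ADD r0<-Add1 // r0:Add1,r1:8,r2:8,r3:6
cycle 3: issue ADD r0<-Add2 // r0:Add2,r1:8,r2:8,r3:6
cycle 4: CDB Add1=14; issue SUB r2<-Add1 // r0:Add2,r1:8,r2:Add1,r3:6
cycle 5: CDB Mul1=24; stall // r0:Add2,r1:8,r2:Add1,r3:6
cycle 6: CDB Add2=22; issue SUB r2<-Add2 // r0:22,r1:8,r2:Add2,r3:6
cycle 7: issue MUL r0<-Mul1 // r0:Mul1,r1:8,r2:Add2,r3:6
cycle 8: CDB Add1=-16; issue MUL r1<-Mul2 // r0:Mul1,r1:Mul2,r2:Add2,r3:6
cycle 9: stall // r0:Mul1,r1:Mul2,r2:Add2,r3:6
cycle 10: CDB Add2=-22; stall // r0:Mul1,r1:Mul2,r2:-22,r3:6

STATUS = VALUE -22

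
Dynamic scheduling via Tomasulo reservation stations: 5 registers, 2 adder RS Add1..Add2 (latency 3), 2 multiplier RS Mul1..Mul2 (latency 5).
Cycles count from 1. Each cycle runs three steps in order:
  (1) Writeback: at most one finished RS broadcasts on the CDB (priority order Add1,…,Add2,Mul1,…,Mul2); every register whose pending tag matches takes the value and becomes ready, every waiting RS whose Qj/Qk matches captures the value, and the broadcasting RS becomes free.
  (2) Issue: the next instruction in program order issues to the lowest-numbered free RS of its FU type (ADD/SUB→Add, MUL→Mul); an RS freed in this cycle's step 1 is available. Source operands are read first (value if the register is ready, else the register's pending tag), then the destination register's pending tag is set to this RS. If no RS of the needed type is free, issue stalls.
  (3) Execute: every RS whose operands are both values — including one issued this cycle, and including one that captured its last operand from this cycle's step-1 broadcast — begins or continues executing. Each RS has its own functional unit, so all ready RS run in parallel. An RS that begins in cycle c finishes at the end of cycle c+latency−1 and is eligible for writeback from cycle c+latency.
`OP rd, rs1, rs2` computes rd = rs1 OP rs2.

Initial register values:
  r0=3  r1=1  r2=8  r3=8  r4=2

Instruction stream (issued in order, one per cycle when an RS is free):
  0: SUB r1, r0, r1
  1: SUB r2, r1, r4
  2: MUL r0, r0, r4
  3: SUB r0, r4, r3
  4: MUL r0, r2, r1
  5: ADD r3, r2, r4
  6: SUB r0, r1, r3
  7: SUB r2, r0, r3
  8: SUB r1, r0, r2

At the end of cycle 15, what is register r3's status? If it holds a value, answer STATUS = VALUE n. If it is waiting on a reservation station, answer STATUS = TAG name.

STATUS = VALUE 2

c1: issue SUB r1<-Add1 | r0:3,r1:Add1,r2:8,r3:8,r4:2
c2: issue SUB r2<-Add2 | r0:3,r1:Add1,r2:Add2,r3:8,r4:2
c3: issue MUL r0<-Mul1 | r0:Mul1,r1:Add1,r2:Add2,r3:8,r4:2
c4: CDB Add1=2; issue SUB r0<-Add1 | r0:Add1,r1:2,r2:Add2,r3:8,r4:2
c5: issue MUL r0<-Mul2 | r0:Mul2,r1:2,r2:Add2,r3:8,r4:2
c6: stall | r0:Mul2,r1:2,r2:Add2,r3:8,r4:2
c7: CDB Add1=-6; issue ADD r3<-Add1 | r0:Mul2,r1:2,r2:Add2,r3:Add1,r4:2
c8: CDB Add2=0; issue SUB r0<-Add2 | r0:Add2,r1:2,r2:0,r3:Add1,r4:2
c9: CDB Mul1=6; stall | r0:Add2,r1:2,r2:0,r3:Add1,r4:2
c10: stall | r0:Add2,r1:2,r2:0,r3:Add1,r4:2
c11: CDB Add1=2; issue SUB r2<-Add1 | r0:Add2,r1:2,r2:Add1,r3:2,r4:2
c12: stall | r0:Add2,r1:2,r2:Add1,r3:2,r4:2
c13: CDB Mul2=0; stall | r0:Add2,r1:2,r2:Add1,r3:2,r4:2
c14: CDB Add2=0; issue SUB r1<-Add2 | r0:0,r1:Add2,r2:Add1,r3:2,r4:2
c15: - | r0:0,r1:Add2,r2:Add1,r3:2,r4:2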